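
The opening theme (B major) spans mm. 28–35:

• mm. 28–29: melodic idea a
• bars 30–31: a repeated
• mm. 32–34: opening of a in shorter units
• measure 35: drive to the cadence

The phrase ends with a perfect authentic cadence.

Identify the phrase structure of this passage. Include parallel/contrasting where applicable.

Basic idea (mm. 28-29) + its repetition (mm. 30–31) form the presentation; fragmentation and cadence (bars 32-35) form the continuation — the 8-bar whole is a sentence.

sentence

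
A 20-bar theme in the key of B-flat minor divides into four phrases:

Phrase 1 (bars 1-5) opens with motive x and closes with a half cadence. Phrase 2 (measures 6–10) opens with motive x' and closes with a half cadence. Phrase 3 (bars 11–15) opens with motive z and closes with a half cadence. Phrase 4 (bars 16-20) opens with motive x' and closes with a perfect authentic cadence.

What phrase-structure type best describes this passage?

contrasting double period

Four phrases in two halves: the first half (mm. 1–10) ends with a half cadence, the second (mm. 11–20) with a perfect authentic cadence — a large antecedent–consequent pair, i.e. a double period.
Phrase 3 begins with different material from phrase 1, making it contrasting.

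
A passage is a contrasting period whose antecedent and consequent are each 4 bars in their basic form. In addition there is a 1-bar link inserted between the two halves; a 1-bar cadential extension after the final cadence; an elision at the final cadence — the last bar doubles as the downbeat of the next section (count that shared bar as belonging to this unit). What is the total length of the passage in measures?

10 measures

Basic contrasting period: 4 + 4 = 8 bars.
8 (basic form) + 1 (link) + 1 (cadential extension) = 10.
The elision shares a bar with the next section but does not change this unit's count.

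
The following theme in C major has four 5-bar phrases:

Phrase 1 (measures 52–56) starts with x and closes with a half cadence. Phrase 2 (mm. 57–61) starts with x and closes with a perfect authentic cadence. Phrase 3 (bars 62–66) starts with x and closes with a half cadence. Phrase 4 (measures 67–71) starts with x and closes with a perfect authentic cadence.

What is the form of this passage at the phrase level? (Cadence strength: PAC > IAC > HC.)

The cadence pattern HC–PAC–HC–PAC is weak–strong twice, and phrases 3–4 restate phrases 1–2: a period heard twice, not a double period (which would end weakly at phrase 2).

repeated period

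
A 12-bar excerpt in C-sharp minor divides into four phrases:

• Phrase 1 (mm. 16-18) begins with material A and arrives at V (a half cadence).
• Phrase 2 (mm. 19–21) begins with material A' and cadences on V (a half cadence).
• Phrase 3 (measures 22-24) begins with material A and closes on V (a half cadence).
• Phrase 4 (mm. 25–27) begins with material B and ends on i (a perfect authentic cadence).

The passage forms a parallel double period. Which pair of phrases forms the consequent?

In a double period the first pair of phrases (ending half cadence) is the large antecedent and the second pair (ending perfect authentic cadence) is the large consequent; the consequent is phrases 3 and 4.

phrases 3 and 4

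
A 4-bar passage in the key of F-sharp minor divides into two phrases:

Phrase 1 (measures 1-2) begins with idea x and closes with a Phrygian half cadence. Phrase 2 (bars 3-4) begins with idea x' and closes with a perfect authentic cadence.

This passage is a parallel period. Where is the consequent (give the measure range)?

The antecedent is the phrase ending with the weaker cadence (Phrygian half cadence, phrase 1) and the consequent the one ending more conclusively (perfect authentic cadence, phrase 2); the consequent is mm. 3–4.

measures 3–4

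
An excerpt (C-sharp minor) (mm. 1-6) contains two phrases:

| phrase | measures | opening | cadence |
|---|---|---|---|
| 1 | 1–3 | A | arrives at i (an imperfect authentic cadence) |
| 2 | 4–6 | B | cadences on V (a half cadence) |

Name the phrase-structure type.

The second phrase closes with a half cadence, which is not stronger than the first phrase's imperfect authentic cadence; without a weak→strong cadential pair there is no antecedent–consequent relationship, so this is a phrase group rather than a period.

phrase group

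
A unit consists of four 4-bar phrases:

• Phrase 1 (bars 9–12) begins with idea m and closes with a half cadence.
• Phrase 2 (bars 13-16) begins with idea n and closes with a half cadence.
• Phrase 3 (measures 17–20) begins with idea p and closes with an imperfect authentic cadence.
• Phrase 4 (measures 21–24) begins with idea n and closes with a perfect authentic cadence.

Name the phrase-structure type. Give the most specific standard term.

contrasting double period

Four phrases in two halves: the first half (measures 9–16) ends with a half cadence, the second (measures 17–24) with a perfect authentic cadence — a large antecedent–consequent pair, i.e. a double period.
Phrase 3 begins with different material from phrase 1, making it contrasting.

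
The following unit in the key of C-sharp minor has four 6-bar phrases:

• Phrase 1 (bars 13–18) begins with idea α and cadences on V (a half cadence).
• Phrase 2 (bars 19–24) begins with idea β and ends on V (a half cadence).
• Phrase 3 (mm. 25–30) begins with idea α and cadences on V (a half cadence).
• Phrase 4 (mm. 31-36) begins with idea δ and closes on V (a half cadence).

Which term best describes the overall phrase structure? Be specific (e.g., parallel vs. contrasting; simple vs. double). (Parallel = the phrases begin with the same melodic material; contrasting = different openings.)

Phrase 4 ends with a half cadence, no stronger than phrase 2's half cadence, so the four phrases do not form a double period; nor do phrases 3–4 duplicate 1–2, so it is not a repeated period. With no phrase reaching a conclusive cadence, the passage is a phrase group.

phrase group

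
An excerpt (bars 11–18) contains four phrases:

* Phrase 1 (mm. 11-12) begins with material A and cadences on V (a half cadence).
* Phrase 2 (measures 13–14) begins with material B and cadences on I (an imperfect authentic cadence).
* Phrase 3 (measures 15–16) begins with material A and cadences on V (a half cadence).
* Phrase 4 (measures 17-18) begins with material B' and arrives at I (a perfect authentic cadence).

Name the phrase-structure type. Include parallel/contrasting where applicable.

parallel double period

Four phrases in two halves: the first half (bars 11-14) ends with an imperfect authentic cadence, the second (mm. 15–18) with a perfect authentic cadence — a large antecedent–consequent pair, i.e. a double period.
Phrase 3 begins with the same material as phrase 1, making it parallel.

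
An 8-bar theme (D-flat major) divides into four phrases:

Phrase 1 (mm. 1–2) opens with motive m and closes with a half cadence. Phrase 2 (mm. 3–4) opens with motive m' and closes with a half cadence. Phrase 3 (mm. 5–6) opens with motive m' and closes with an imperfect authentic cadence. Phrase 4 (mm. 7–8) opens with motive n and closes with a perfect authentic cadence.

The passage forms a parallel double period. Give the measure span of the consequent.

measures 5–8

In a double period the four phrases pair into a large antecedent (phrases 1–2, ending half cadence) and a large consequent (phrases 3–4, ending perfect authentic cadence). The consequent spans mm. 5-8.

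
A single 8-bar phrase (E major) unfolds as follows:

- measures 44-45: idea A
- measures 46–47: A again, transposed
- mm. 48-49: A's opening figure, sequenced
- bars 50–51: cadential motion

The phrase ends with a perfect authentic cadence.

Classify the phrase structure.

Basic idea (mm. 44–45) + its repetition (bars 46-47) form the presentation; fragmentation and cadence (mm. 48–51) form the continuation — the 8-bar whole is a sentence.

sentence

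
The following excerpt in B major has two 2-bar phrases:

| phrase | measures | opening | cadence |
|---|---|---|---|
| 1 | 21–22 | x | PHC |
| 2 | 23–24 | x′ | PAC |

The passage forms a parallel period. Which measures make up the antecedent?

measures 21–22

The phrase ending with the weaker cadence (Phrygian half cadence) is the antecedent; the one ending more conclusively (perfect authentic cadence) is the consequent. The antecedent is measures 21–22.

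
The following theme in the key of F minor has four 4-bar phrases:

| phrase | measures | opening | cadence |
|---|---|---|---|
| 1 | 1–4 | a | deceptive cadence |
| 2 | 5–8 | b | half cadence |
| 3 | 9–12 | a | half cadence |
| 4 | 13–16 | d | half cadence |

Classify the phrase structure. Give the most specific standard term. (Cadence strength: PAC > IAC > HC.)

phrase group

Phrase 4 ends with a half cadence, no stronger than phrase 2's half cadence, so the four phrases do not form a double period; nor do phrases 3–4 duplicate 1–2, so it is not a repeated period. With no phrase reaching a conclusive cadence, the passage is a phrase group.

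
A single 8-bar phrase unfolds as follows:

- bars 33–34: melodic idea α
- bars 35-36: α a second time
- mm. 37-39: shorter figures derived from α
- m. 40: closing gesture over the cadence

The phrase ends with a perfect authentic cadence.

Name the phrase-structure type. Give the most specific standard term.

sentence

Basic idea (bars 33–34) + its repetition (bars 35–36) form the presentation; fragmentation and cadence (bars 37-40) form the continuation — the 8-bar whole is a sentence.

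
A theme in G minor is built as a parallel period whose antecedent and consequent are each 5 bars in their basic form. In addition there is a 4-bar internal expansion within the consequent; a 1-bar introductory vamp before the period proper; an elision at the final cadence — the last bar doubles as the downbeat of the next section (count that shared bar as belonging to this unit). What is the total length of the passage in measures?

15 measures

Basic parallel period: 5 + 5 = 10 bars.
10 (basic form) + 4 (internal expansion) + 1 (introduction) = 15.
The elision shares a bar with the next section but does not change this unit's count.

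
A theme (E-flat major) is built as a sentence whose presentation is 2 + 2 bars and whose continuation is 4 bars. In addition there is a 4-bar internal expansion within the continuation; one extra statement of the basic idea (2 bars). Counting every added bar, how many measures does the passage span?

14 measures

Basic sentence: 2 + 2 + 4 = 8 bars.
8 (basic form) + 4 (internal expansion) + 2 (extra statement) = 14.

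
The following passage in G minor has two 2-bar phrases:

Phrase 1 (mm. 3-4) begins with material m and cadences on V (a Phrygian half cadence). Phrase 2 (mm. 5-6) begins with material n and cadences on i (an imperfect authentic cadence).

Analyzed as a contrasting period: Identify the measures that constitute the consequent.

measures 5–6

The antecedent is the phrase ending with the weaker cadence (Phrygian half cadence, phrase 1) and the consequent the one ending more conclusively (imperfect authentic cadence, phrase 2); the consequent is mm. 5–6.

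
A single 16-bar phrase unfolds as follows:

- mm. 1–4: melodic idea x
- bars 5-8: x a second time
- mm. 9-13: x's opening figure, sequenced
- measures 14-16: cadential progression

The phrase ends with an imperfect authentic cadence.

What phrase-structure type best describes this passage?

sentence

Basic idea (mm. 1–4) + its repetition (mm. 5-8) form the presentation; fragmentation and cadence (bars 9-16) form the continuation — the 16-bar whole is a sentence.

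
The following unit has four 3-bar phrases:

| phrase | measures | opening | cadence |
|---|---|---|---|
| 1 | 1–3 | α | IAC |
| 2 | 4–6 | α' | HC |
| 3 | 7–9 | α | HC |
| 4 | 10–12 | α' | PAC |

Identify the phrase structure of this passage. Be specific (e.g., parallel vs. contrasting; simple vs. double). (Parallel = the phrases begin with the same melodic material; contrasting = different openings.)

parallel double period

Four phrases in two halves: the first half (mm. 1–6) ends with a half cadence, the second (bars 7–12) with a perfect authentic cadence — a large antecedent–consequent pair, i.e. a double period.
Phrase 3 begins with the same material as phrase 1, making it parallel.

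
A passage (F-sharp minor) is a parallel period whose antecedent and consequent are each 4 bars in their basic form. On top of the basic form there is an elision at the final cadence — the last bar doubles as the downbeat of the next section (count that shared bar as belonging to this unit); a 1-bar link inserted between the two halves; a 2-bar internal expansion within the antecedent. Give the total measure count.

11 measures

Basic parallel period: 4 + 4 = 8 bars.
8 (basic form) + 1 (link) + 2 (internal expansion) = 11.
The elision shares a bar with the next section but does not change this unit's count.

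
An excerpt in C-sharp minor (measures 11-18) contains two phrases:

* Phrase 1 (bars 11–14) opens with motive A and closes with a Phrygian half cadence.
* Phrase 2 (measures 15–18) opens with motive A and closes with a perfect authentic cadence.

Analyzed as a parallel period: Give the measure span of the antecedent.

The antecedent is the phrase ending with the weaker cadence (Phrygian half cadence, phrase 1) and the consequent the one ending more conclusively (perfect authentic cadence, phrase 2); the antecedent is bars 11–14.

measures 11–14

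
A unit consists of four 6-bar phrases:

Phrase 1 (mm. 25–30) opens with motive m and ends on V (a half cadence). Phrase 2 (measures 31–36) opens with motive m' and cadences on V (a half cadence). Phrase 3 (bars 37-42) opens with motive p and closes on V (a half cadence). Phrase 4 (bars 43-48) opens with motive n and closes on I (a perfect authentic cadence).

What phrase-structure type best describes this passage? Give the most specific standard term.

contrasting double period

Four phrases in two halves: the first half (mm. 25–36) ends with a half cadence, the second (mm. 37-48) with a perfect authentic cadence — a large antecedent–consequent pair, i.e. a double period.
Phrase 3 begins with different material from phrase 1, making it contrasting.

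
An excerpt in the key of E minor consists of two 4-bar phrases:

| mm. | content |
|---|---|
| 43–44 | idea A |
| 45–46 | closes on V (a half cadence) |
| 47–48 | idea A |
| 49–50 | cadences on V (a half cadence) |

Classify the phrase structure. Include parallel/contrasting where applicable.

repeated phrase

Both phrases have the same opening (A) and the same cadence (half cadence): the second is a restatement, not a consequent, so this is a repeated phrase rather than a period.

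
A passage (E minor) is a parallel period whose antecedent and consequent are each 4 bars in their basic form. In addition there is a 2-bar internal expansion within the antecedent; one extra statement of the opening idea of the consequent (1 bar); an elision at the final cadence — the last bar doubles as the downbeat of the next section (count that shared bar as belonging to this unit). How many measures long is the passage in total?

11 measures

Basic parallel period: 4 + 4 = 8 bars.
8 (basic form) + 2 (internal expansion) + 1 (extra statement) = 11.
The elision shares a bar with the next section but does not change this unit's count.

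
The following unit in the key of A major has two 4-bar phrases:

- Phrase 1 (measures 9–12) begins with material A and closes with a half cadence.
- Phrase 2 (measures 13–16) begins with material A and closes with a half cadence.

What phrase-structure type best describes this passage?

Both phrases have the same opening (A) and the same cadence (half cadence): the second is a restatement, not a consequent, so this is a repeated phrase rather than a period.

repeated phrase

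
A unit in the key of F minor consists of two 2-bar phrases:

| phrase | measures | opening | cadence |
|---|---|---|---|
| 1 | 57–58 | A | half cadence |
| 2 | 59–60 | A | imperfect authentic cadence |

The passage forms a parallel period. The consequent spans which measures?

The antecedent is the phrase ending with the weaker cadence (half cadence, phrase 1) and the consequent the one ending more conclusively (imperfect authentic cadence, phrase 2); the consequent is measures 59–60.

measures 59–60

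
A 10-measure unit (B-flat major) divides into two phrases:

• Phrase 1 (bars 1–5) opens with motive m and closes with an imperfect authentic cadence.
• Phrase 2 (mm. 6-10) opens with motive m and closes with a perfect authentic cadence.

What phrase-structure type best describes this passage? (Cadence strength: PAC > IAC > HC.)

parallel period

Phrase 1 ends with an imperfect authentic cadence (weaker) and phrase 2 with a perfect authentic cadence (stronger): antecedent + consequent = a period.
The two phrases open with the same material (m / m), so the period is parallel.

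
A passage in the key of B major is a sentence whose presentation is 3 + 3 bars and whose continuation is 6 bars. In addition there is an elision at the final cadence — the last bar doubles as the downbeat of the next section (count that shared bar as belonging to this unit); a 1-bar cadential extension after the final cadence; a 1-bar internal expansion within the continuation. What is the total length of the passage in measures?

14 measures

Basic sentence: 3 + 3 + 6 = 12 bars.
12 (basic form) + 1 (cadential extension) + 1 (internal expansion) = 14.
The elision shares a bar with the next section but does not change this unit's count.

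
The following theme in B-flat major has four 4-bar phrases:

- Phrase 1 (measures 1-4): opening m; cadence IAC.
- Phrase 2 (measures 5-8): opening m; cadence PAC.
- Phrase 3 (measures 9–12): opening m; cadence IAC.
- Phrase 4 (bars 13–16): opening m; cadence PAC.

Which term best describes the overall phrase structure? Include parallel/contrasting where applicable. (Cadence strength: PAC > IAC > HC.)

The cadence pattern IAC–PAC–IAC–PAC is weak–strong twice, and phrases 3–4 restate phrases 1–2: a period heard twice, not a double period (which would end weakly at phrase 2).

repeated period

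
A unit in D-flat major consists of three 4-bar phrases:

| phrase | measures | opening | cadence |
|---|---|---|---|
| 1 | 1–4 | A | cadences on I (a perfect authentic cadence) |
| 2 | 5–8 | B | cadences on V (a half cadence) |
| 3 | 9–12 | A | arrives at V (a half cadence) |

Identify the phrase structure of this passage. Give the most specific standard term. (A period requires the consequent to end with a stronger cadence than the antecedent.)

The final phrase closes with a half cadence, which is not stronger than the preceding half cadence; the 3 phrases lack an overall antecedent–consequent design and so form a phrase group.

phrase group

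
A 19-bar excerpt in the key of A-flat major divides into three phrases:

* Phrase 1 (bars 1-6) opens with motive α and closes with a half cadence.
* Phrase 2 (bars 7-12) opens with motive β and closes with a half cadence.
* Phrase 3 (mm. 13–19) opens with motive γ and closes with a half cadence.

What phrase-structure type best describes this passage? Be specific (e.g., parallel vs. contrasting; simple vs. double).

phrase group

The final phrase closes with a half cadence, which is not stronger than the preceding half cadence; the 3 phrases lack an overall antecedent–consequent design and so form a phrase group.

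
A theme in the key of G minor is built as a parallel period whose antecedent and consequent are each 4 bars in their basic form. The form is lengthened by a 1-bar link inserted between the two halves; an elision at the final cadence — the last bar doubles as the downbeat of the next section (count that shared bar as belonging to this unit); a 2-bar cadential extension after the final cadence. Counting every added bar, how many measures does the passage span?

11 measures

Basic parallel period: 4 + 4 = 8 bars.
8 (basic form) + 1 (link) + 2 (cadential extension) = 11.
The elision shares a bar with the next section but does not change this unit's count.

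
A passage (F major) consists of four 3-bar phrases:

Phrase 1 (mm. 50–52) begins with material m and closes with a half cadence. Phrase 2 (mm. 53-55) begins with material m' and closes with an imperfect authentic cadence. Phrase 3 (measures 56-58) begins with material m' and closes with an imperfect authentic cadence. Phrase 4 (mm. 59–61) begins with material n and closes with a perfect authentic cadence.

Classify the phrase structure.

parallel double period

Four phrases in two halves: the first half (bars 50–55) ends with an imperfect authentic cadence, the second (mm. 56-61) with a perfect authentic cadence — a large antecedent–consequent pair, i.e. a double period.
Phrase 3 begins with the same material as phrase 1, making it parallel.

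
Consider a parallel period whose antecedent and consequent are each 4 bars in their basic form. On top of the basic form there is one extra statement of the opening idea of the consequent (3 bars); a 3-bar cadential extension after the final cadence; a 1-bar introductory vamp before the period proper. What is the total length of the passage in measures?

15 measures

Basic parallel period: 4 + 4 = 8 bars.
8 (basic form) + 3 (extra statement) + 3 (cadential extension) + 1 (introduction) = 15.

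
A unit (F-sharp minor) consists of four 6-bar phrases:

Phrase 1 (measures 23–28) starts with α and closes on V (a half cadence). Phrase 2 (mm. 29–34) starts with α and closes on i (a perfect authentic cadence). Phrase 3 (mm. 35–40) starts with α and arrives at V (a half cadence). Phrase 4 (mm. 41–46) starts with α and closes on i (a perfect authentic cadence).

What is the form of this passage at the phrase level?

repeated period

The cadence pattern HC–PAC–HC–PAC is weak–strong twice, and phrases 3–4 restate phrases 1–2: a period heard twice, not a double period (which would end weakly at phrase 2).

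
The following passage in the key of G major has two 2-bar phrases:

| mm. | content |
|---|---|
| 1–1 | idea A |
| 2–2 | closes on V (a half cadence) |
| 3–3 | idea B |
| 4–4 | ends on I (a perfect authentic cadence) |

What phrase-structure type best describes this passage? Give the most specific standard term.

Phrase 1 ends with a half cadence (weaker) and phrase 2 with a perfect authentic cadence (stronger): antecedent + consequent = a period.
The two phrases open with different material (A / B), so the period is contrasting.

contrasting period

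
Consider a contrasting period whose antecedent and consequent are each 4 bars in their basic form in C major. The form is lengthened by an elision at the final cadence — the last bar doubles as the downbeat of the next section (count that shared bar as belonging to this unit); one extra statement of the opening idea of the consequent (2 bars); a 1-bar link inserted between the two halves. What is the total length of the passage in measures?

11 measures

Basic contrasting period: 4 + 4 = 8 bars.
8 (basic form) + 2 (extra statement) + 1 (link) = 11.
The elision shares a bar with the next section but does not change this unit's count.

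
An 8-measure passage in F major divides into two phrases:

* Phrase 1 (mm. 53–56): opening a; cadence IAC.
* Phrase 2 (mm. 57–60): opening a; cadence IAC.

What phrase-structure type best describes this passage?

Both phrases have the same opening (a) and the same cadence (imperfect authentic cadence): the second is a restatement, not a consequent, so this is a repeated phrase rather than a period.

repeated phrase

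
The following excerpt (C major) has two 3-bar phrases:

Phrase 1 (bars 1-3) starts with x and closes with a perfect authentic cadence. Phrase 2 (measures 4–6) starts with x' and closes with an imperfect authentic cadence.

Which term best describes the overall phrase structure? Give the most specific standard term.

phrase group

The second phrase closes with an imperfect authentic cadence, which is not stronger than the first phrase's perfect authentic cadence; without a weak→strong cadential pair there is no antecedent–consequent relationship, so this is a phrase group rather than a period.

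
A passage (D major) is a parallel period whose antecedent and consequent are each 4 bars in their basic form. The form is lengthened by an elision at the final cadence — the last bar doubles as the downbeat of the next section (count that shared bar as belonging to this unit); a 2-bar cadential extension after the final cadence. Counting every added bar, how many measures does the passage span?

Basic parallel period: 4 + 4 = 8 bars.
8 (basic form) + 2 (cadential extension) = 10.
The elision shares a bar with the next section but does not change this unit's count.

10 measures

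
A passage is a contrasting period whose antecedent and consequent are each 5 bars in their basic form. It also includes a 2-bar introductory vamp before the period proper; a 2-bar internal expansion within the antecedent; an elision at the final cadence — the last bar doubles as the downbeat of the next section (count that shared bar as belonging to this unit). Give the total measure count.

Basic contrasting period: 5 + 5 = 10 bars.
10 (basic form) + 2 (introduction) + 2 (internal expansion) = 14.
The elision shares a bar with the next section but does not change this unit's count.

14 measures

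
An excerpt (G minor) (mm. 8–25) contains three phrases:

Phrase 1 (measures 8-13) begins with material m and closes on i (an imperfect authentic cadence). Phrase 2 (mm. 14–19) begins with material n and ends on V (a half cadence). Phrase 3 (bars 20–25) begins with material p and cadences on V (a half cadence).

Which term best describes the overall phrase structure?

The final phrase closes with a half cadence, which is not stronger than the preceding half cadence; the 3 phrases lack an overall antecedent–consequent design and so form a phrase group.

phrase group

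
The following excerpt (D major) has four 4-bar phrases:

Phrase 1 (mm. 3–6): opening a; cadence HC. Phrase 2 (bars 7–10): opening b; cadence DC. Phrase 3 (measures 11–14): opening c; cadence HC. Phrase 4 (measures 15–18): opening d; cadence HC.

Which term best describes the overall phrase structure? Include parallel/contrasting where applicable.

phrase group

Phrase 4 ends with a half cadence, no stronger than phrase 2's deceptive cadence, so the four phrases do not form a double period; nor do phrases 3–4 duplicate 1–2, so it is not a repeated period. With no phrase reaching a conclusive cadence, the passage is a phrase group.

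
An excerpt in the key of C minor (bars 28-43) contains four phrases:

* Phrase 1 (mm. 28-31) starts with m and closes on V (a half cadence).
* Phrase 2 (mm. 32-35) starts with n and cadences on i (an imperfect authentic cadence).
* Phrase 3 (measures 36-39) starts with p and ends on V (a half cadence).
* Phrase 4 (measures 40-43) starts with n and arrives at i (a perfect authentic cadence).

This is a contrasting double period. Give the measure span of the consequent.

In a double period the first pair of phrases (ending imperfect authentic cadence) is the large antecedent and the second pair (ending perfect authentic cadence) is the large consequent; the consequent is measures 36–43.

measures 36–43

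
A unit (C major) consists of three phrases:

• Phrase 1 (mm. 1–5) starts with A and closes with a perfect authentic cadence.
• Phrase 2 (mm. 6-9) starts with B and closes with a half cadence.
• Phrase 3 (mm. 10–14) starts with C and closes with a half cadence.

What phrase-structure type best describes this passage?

The final phrase closes with a half cadence, which is not stronger than the preceding half cadence; the 3 phrases lack an overall antecedent–consequent design and so form a phrase group.

phrase group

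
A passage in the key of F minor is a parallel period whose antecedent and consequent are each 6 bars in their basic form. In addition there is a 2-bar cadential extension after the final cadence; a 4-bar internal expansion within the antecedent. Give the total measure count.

Basic parallel period: 6 + 6 = 12 bars.
12 (basic form) + 2 (cadential extension) + 4 (internal expansion) = 18.

18 measures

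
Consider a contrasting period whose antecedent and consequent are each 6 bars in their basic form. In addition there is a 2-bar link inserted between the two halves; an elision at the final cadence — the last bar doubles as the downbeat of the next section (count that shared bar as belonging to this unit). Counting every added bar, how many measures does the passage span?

Basic contrasting period: 6 + 6 = 12 bars.
12 (basic form) + 2 (link) = 14.
The elision shares a bar with the next section but does not change this unit's count.

14 measures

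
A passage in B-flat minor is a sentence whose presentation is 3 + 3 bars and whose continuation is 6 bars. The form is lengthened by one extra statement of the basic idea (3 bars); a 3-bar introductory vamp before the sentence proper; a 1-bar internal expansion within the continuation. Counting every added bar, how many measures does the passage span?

19 measures

Basic sentence: 3 + 3 + 6 = 12 bars.
12 (basic form) + 3 (extra statement) + 3 (introduction) + 1 (internal expansion) = 19.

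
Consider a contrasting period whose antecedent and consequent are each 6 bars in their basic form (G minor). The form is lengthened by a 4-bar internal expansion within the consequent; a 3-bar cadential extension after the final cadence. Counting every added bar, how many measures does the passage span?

Basic contrasting period: 6 + 6 = 12 bars.
12 (basic form) + 4 (internal expansion) + 3 (cadential extension) = 19.

19 measures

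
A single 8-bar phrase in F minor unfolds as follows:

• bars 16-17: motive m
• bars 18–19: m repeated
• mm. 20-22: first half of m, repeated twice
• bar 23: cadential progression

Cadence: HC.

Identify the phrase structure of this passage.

Basic idea (mm. 16-17) + its repetition (measures 18–19) form the presentation; fragmentation and cadence (mm. 20–23) form the continuation — the 8-bar whole is a sentence.

sentence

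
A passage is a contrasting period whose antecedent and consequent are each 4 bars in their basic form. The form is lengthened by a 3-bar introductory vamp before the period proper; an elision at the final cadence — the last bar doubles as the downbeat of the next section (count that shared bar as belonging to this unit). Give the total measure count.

11 measures

Basic contrasting period: 4 + 4 = 8 bars.
8 (basic form) + 3 (introduction) = 11.
The elision shares a bar with the next section but does not change this unit's count.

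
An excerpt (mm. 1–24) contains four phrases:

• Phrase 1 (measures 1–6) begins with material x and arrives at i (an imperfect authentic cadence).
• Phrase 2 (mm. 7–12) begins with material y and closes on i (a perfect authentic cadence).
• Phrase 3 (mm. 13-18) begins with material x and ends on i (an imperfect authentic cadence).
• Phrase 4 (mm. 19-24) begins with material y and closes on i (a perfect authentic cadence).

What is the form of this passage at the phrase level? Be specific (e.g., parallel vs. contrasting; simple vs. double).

The cadence pattern IAC–PAC–IAC–PAC is weak–strong twice, and phrases 3–4 restate phrases 1–2: a period heard twice, not a double period (which would end weakly at phrase 2).

repeated period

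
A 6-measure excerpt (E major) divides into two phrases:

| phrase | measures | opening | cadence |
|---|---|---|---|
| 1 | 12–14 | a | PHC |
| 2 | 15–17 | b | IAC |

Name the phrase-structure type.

Phrase 1 ends with a Phrygian half cadence (weaker) and phrase 2 with an imperfect authentic cadence (stronger): antecedent + consequent = a period.
The two phrases open with different material (a / b), so the period is contrasting.

contrasting period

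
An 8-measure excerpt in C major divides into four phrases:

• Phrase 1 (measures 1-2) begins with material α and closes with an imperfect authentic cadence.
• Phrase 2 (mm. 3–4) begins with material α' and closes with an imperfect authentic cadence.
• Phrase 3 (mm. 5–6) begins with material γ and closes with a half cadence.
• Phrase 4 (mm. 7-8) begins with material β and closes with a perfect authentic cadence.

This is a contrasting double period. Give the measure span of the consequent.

measures 5–8

In a double period the first pair of phrases (ending imperfect authentic cadence) is the large antecedent and the second pair (ending perfect authentic cadence) is the large consequent; the consequent is measures 5–8.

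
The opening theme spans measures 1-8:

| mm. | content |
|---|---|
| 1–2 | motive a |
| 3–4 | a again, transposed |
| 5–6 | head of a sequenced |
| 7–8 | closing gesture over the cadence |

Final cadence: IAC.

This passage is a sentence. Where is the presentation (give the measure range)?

The presentation of a sentence is the basic idea (measures 1–2) plus its repetition (mm. 3–4); the presentation is therefore mm. 1–4.

measures 1–4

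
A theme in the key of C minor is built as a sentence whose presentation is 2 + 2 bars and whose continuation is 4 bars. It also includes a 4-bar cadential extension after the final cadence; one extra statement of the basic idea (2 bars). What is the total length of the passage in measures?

Basic sentence: 2 + 2 + 4 = 8 bars.
8 (basic form) + 4 (cadential extension) + 2 (extra statement) = 14.

14 measures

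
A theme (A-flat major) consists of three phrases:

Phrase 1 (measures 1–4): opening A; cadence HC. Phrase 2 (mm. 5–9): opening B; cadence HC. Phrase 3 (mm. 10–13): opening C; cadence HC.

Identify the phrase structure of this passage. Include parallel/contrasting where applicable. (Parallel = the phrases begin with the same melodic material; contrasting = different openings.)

phrase group

The final phrase closes with a half cadence, which is not stronger than the preceding half cadence; the 3 phrases lack an overall antecedent–consequent design and so form a phrase group.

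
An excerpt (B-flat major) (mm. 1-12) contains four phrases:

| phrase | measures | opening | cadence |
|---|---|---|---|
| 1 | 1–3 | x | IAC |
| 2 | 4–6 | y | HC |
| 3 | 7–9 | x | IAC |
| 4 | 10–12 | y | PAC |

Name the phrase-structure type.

parallel double period

Four phrases in two halves: the first half (mm. 1-6) ends with a half cadence, the second (measures 7–12) with a perfect authentic cadence — a large antecedent–consequent pair, i.e. a double period.
Phrase 3 begins with the same material as phrase 1, making it parallel.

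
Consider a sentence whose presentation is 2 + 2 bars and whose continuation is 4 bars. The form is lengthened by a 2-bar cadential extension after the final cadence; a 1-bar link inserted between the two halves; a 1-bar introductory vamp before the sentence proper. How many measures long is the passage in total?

Basic sentence: 2 + 2 + 4 = 8 bars.
8 (basic form) + 2 (cadential extension) + 1 (link) + 1 (introduction) = 12.

12 measures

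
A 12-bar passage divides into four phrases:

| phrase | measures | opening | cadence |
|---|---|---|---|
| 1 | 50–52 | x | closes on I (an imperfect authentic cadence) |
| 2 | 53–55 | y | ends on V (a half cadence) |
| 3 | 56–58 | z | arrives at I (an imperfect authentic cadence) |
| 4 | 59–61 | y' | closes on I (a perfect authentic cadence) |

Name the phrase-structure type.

contrasting double period

Four phrases in two halves: the first half (measures 50-55) ends with a half cadence, the second (measures 56–61) with a perfect authentic cadence — a large antecedent–consequent pair, i.e. a double period.
Phrase 3 begins with different material from phrase 1, making it contrasting.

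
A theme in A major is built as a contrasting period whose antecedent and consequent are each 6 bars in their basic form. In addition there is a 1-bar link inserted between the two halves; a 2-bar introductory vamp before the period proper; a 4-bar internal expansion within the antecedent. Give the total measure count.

19 measures

Basic contrasting period: 6 + 6 = 12 bars.
12 (basic form) + 1 (link) + 2 (introduction) + 4 (internal expansion) = 19.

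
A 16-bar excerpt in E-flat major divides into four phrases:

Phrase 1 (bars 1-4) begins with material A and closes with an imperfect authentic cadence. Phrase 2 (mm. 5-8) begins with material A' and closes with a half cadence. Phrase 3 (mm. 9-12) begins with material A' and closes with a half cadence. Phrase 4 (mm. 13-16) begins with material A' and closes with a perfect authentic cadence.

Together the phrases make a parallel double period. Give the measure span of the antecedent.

In a double period the first pair of phrases (ending half cadence) is the large antecedent and the second pair (ending perfect authentic cadence) is the large consequent; the antecedent is measures 1–8.

measures 1–8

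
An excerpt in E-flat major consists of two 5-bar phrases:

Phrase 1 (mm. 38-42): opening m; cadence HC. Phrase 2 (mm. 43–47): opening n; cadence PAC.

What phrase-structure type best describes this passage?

Phrase 1 ends with a half cadence (weaker) and phrase 2 with a perfect authentic cadence (stronger): antecedent + consequent = a period.
The two phrases open with different material (m / n), so the period is contrasting.

contrasting period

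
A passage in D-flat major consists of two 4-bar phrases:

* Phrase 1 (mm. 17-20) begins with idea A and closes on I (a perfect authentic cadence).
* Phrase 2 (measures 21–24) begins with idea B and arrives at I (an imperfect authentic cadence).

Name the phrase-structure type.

The second phrase closes with an imperfect authentic cadence, which is not stronger than the first phrase's perfect authentic cadence; without a weak→strong cadential pair there is no antecedent–consequent relationship, so this is a phrase group rather than a period.

phrase group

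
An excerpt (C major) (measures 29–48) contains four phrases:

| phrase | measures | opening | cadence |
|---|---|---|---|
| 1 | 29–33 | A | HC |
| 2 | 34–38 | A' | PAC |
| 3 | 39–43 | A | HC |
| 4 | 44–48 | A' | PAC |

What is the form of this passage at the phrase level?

repeated period

The cadence pattern HC–PAC–HC–PAC is weak–strong twice, and phrases 3–4 restate phrases 1–2: a period heard twice, not a double period (which would end weakly at phrase 2).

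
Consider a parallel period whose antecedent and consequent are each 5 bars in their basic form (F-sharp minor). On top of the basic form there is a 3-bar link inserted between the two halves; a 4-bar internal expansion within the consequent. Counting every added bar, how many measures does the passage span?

17 measures

Basic parallel period: 5 + 5 = 10 bars.
10 (basic form) + 3 (link) + 4 (internal expansion) = 17.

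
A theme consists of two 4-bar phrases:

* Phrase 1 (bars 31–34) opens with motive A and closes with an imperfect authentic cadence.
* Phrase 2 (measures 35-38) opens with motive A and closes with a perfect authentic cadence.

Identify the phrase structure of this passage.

parallel period

Phrase 1 ends with an imperfect authentic cadence (weaker) and phrase 2 with a perfect authentic cadence (stronger): antecedent + consequent = a period.
The two phrases open with the same material (A / A), so the period is parallel.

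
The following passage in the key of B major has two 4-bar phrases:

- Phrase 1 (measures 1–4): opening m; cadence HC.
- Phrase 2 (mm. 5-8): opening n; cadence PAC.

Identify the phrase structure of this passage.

Phrase 1 ends with a half cadence (weaker) and phrase 2 with a perfect authentic cadence (stronger): antecedent + consequent = a period.
The two phrases open with different material (m / n), so the period is contrasting.

contrasting period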